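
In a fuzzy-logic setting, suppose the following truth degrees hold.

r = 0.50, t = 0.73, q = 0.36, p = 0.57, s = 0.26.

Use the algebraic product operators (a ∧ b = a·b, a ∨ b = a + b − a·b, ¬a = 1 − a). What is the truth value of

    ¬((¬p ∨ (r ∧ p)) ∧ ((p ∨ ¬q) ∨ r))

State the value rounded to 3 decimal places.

0.453

¬p = 1 − 0.5700 = 0.4300
r ∧ p = a·b on (0.5000, 0.5700) = 0.2850
¬p ∨ (r ∧ p) = a + b − a·b on (0.4300, 0.2850) = 0.5925
¬q = 1 − 0.3600 = 0.6400
p ∨ ¬q = a + b − a·b on (0.5700, 0.6400) = 0.8452
(p ∨ ¬q) ∨ r = a + b − a·b on (0.8452, 0.5000) = 0.9226
(¬p ∨ (r ∧ p)) ∧ ((p ∨ ¬q) ∨ r) = a·b on (0.5925, 0.9226) = 0.5466
¬((¬p ∨ (r ∧ p)) ∧ ((p ∨ ¬q) ∨ r)) = 1 − 0.5466 = 0.4534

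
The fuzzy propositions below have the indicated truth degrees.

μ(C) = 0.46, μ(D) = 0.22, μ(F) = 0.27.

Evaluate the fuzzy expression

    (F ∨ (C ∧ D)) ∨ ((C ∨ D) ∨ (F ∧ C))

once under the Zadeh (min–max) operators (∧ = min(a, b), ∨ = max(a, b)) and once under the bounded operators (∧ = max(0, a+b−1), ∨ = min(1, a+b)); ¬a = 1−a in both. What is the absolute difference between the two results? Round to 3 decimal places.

0.490

Under Zadeh (min–max):
  C ∧ D = min(a, b) on (0.46, 0.22) = 0.22
  F ∨ (C ∧ D) = max(a, b) on (0.27, 0.22) = 0.27
  C ∨ D = max(a, b) on (0.46, 0.22) = 0.46
  F ∧ C = min(a, b) on (0.27, 0.46) = 0.27
  (C ∨ D) ∨ (F ∧ C) = max(a, b) on (0.46, 0.27) = 0.46
  (F ∨ (C ∧ D)) ∨ ((C ∨ D) ∨ (F ∧ C)) = max(a, b) on (0.27, 0.46) = 0.46
  → value = 0.4600
Under bounded:
  C ∧ D = max(0, a+b−1) on (0.46, 0.22) = 0.00
  F ∨ (C ∧ D) = min(1, a+b) on (0.27, 0.00) = 0.27
  C ∨ D = min(1, a+b) on (0.46, 0.22) = 0.68
  F ∧ C = max(0, a+b−1) on (0.27, 0.46) = 0.00
  (C ∨ D) ∨ (F ∧ C) = min(1, a+b) on (0.68, 0.00) = 0.68
  (F ∨ (C ∧ D)) ∨ ((C ∨ D) ∨ (F ∧ C)) = min(1, a+b) on (0.27, 0.68) = 0.95
  → value = 0.9500
|0.4600 − 0.9500| = 0.490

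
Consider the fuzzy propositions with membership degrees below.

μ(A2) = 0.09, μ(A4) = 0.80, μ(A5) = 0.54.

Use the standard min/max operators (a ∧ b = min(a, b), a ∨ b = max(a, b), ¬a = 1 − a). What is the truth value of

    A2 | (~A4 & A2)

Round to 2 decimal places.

0.09

~A4 = 1 − 0.80 = 0.20
~A4 & A2 = min(a, b) on (0.20, 0.09) = 0.09
A2 | (~A4 & A2) = max(a, b) on (0.09, 0.09) = 0.09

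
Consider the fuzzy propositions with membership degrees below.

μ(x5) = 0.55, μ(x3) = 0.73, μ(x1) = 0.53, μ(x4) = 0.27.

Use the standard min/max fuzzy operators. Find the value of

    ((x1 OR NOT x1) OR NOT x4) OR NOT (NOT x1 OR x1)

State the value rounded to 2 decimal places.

NOT x1 = 1 − 0.53 = 0.47
x1 OR NOT x1 = max(a, b) on (0.53, 0.47) = 0.53
NOT x4 = 1 − 0.27 = 0.73
(x1 OR NOT x1) OR NOT x4 = max(a, b) on (0.53, 0.73) = 0.73
NOT x1 = 1 − 0.53 = 0.47
NOT x1 OR x1 = max(a, b) on (0.47, 0.53) = 0.53
NOT (NOT x1 OR x1) = 1 − 0.53 = 0.47
((x1 OR NOT x1) OR NOT x4) OR NOT (NOT x1 OR x1) = max(a, b) on (0.73, 0.47) = 0.73

0.73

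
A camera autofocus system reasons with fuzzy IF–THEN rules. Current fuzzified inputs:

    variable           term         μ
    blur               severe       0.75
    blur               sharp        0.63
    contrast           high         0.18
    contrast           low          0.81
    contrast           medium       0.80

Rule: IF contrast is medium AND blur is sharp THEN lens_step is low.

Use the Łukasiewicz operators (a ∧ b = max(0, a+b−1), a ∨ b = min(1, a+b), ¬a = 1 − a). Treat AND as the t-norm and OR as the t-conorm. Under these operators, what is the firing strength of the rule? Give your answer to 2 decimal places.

firing strength: medium=0.80, sharp=0.63; AND[max(0, a+b−1)] → w = 0.43

0.43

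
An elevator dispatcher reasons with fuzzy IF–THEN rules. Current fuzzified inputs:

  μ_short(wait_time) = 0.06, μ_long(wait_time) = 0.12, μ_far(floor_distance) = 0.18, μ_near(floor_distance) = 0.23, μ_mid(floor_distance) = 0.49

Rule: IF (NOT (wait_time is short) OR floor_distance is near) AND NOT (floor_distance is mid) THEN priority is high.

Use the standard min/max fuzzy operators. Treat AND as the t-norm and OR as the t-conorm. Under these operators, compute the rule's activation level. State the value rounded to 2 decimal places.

firing strength: (¬short=1−0.06=0.94 OR near=0.23) = 0.94; AND[min(a, b)] with ¬mid=1−0.49=0.51 → w = 0.51

0.51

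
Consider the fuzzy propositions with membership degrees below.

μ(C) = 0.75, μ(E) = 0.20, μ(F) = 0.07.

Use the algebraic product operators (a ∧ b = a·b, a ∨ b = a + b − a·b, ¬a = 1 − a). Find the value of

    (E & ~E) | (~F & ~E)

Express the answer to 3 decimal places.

~E = 1 − 0.2000 = 0.8000
E & ~E = a·b on (0.2000, 0.8000) = 0.1600
~F = 1 − 0.0700 = 0.9300
~E = 1 − 0.2000 = 0.8000
~F & ~E = a·b on (0.9300, 0.8000) = 0.7440
(E & ~E) | (~F & ~E) = a + b − a·b on (0.1600, 0.7440) = 0.7850

0.785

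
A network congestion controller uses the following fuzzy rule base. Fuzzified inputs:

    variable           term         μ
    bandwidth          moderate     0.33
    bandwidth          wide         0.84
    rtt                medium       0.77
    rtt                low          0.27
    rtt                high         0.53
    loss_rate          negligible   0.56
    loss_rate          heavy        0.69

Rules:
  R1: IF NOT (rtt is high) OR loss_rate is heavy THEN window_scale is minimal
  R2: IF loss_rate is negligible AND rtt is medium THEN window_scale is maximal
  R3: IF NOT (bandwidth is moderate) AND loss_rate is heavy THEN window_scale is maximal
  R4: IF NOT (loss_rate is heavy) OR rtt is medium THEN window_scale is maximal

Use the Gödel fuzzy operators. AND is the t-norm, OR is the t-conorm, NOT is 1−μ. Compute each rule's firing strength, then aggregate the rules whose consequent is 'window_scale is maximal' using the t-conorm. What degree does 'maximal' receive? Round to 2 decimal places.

R1: ¬high=1−0.53=0.47, heavy=0.69; OR[max(a, b)] → w = 0.69
R2: negligible=0.56, medium=0.77; AND[min(a, b)] → w = 0.56
R3: ¬moderate=1−0.33=0.67, heavy=0.69; AND[min(a, b)] → w = 0.67
R4: ¬heavy=1−0.69=0.31, medium=0.77; OR[max(a, b)] → w = 0.77
Rules with consequent 'maximal': {R2, R3, R4} → strengths 0.56, 0.67, 0.77
Aggregate via t-conorm [max(a, b)]: 0.77

0.77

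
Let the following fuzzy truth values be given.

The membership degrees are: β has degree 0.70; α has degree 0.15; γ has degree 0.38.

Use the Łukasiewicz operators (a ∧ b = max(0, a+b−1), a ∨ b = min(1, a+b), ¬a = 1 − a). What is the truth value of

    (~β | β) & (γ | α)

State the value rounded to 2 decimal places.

0.53

~β = 1 − 0.70 = 0.30
~β | β = min(1, a+b) on (0.30, 0.70) = 1.00
γ | α = min(1, a+b) on (0.38, 0.15) = 0.53
(~β | β) & (γ | α) = max(0, a+b−1) on (1.00, 0.53) = 0.53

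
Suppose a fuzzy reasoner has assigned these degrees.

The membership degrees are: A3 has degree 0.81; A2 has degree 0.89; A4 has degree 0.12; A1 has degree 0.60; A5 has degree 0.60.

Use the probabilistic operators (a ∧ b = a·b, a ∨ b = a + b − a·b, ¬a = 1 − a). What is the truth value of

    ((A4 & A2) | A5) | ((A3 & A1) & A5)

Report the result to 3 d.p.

A4 & A2 = a·b on (0.1200, 0.8900) = 0.1068
(A4 & A2) | A5 = a + b − a·b on (0.1068, 0.6000) = 0.6427
A3 & A1 = a·b on (0.8100, 0.6000) = 0.4860
(A3 & A1) & A5 = a·b on (0.4860, 0.6000) = 0.2916
((A4 & A2) | A5) | ((A3 & A1) & A5) = a + b − a·b on (0.6427, 0.2916) = 0.7469

0.747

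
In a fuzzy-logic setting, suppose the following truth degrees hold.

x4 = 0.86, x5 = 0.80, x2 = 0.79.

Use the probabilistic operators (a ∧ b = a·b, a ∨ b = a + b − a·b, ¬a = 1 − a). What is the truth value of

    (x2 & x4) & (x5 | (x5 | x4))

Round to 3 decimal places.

0.676

x2 & x4 = a·b on (0.7900, 0.8600) = 0.6794
x5 | x4 = a + b − a·b on (0.8000, 0.8600) = 0.9720
x5 | (x5 | x4) = a + b − a·b on (0.8000, 0.9720) = 0.9944
(x2 & x4) & (x5 | (x5 | x4)) = a·b on (0.6794, 0.9944) = 0.6756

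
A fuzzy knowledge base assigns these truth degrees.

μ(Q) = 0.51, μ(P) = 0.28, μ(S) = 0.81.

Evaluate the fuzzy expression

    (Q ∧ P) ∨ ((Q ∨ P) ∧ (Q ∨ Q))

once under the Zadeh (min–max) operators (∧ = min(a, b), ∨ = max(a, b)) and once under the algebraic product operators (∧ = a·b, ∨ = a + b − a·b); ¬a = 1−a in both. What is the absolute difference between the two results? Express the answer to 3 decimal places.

Under Zadeh (min–max):
  Q ∧ P = min(a, b) on (0.51, 0.28) = 0.28
  Q ∨ P = max(a, b) on (0.51, 0.28) = 0.51
  Q ∨ Q = max(a, b) on (0.51, 0.51) = 0.51
  (Q ∨ P) ∧ (Q ∨ Q) = min(a, b) on (0.51, 0.51) = 0.51
  (Q ∧ P) ∨ ((Q ∨ P) ∧ (Q ∨ Q)) = max(a, b) on (0.28, 0.51) = 0.51
  → value = 0.5100
Under algebraic product:
  Q ∧ P = a·b on (0.5100, 0.2800) = 0.1428
  Q ∨ P = a + b − a·b on (0.5100, 0.2800) = 0.6472
  Q ∨ Q = a + b − a·b on (0.5100, 0.5100) = 0.7599
  (Q ∨ P) ∧ (Q ∨ Q) = a·b on (0.6472, 0.7599) = 0.4918
  (Q ∧ P) ∨ ((Q ∨ P) ∧ (Q ∨ Q)) = a + b − a·b on (0.1428, 0.4918) = 0.5644
  → value = 0.5644
|0.5100 − 0.5644| = 0.054

0.054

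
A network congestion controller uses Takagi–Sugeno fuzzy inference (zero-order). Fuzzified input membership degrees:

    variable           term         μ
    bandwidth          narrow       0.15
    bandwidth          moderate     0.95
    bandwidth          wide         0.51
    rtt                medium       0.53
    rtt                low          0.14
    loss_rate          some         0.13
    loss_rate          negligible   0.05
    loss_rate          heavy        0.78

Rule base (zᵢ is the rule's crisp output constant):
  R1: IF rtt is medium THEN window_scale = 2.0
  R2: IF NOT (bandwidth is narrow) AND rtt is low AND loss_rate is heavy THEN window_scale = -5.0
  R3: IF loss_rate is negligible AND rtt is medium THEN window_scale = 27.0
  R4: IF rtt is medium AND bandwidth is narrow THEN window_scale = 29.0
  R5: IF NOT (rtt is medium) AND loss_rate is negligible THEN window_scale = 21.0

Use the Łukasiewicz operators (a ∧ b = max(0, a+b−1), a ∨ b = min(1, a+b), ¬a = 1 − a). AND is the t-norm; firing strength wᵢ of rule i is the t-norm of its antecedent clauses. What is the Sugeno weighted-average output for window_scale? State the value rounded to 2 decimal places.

2.00

R1 (z=2.0): medium=0.53 → w = 0.53
R2 (z=-5.0): ¬narrow=1−0.15=0.85, low=0.14, heavy=0.78; AND[max(0, a+b−1)] → w = 0.00
R3 (z=27.0): negligible=0.05, medium=0.53; AND[max(0, a+b−1)] → w = 0.00
R4 (z=29.0): medium=0.53, narrow=0.15; AND[max(0, a+b−1)] → w = 0.00
R5 (z=21.0): ¬medium=1−0.53=0.47, negligible=0.05; AND[max(0, a+b−1)] → w = 0.00
Weighted average = (0.53·2.0 + 0.00·-5.0 + 0.00·27.0 + 0.00·29.0 + 0.00·21.0) / (0.53 + 0.00 + 0.00 + 0.00 + 0.00)
  = 1.0600 / 0.5300 = 2.00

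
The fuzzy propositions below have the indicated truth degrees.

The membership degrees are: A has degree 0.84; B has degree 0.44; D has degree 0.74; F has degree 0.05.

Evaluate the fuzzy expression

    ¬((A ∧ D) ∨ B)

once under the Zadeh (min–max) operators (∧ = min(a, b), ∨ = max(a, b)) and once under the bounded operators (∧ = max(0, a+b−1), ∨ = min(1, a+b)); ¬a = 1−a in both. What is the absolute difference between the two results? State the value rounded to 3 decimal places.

0.260

Under Zadeh (min–max):
  A ∧ D = min(a, b) on (0.84, 0.74) = 0.74
  (A ∧ D) ∨ B = max(a, b) on (0.74, 0.44) = 0.74
  ¬((A ∧ D) ∨ B) = 1 − 0.74 = 0.26
  → value = 0.2600
Under bounded:
  A ∧ D = max(0, a+b−1) on (0.84, 0.74) = 0.58
  (A ∧ D) ∨ B = min(1, a+b) on (0.58, 0.44) = 1.00
  ¬((A ∧ D) ∨ B) = 1 − 1.00 = 0.00
  → value = 0.0000
|0.2600 − 0.0000| = 0.260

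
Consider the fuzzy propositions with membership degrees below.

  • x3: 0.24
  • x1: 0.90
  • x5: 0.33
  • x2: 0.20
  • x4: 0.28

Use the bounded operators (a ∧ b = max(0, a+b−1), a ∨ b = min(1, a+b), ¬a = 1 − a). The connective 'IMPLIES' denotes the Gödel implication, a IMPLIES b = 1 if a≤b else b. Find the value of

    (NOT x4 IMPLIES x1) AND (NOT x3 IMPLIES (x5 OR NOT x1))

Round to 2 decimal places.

0.43

NOT x4 = 1 − 0.28 = 0.72
NOT x4 IMPLIES x1  [Gödel: 1 if a≤b else b] with a=0.72, b=0.90 → 1.00
NOT x3 = 1 − 0.24 = 0.76
NOT x1 = 1 − 0.90 = 0.10
x5 OR NOT x1 = min(1, a+b) on (0.33, 0.10) = 0.43
NOT x3 IMPLIES (x5 OR NOT x1)  [Gödel: 1 if a≤b else b] with a=0.76, b=0.43 → 0.43
(NOT x4 IMPLIES x1) AND (NOT x3 IMPLIES (x5 OR NOT x1)) = max(0, a+b−1) on (1.00, 0.43) = 0.43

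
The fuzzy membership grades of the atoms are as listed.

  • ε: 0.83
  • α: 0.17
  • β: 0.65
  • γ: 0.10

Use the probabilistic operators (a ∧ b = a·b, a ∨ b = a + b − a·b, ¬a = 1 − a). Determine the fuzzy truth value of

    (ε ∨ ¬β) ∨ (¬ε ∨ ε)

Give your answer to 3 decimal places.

0.984

¬β = 1 − 0.6500 = 0.3500
ε ∨ ¬β = a + b − a·b on (0.8300, 0.3500) = 0.8895
¬ε = 1 − 0.8300 = 0.1700
¬ε ∨ ε = a + b − a·b on (0.1700, 0.8300) = 0.8589
(ε ∨ ¬β) ∨ (¬ε ∨ ε) = a + b − a·b on (0.8895, 0.8589) = 0.9844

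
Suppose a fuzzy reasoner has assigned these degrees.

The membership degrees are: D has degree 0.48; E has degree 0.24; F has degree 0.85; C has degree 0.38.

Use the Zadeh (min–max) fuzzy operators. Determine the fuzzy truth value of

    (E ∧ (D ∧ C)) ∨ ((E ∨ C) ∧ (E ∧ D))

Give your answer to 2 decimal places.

D ∧ C = min(a, b) on (0.48, 0.38) = 0.38
E ∧ (D ∧ C) = min(a, b) on (0.24, 0.38) = 0.24
E ∨ C = max(a, b) on (0.24, 0.38) = 0.38
E ∧ D = min(a, b) on (0.24, 0.48) = 0.24
(E ∨ C) ∧ (E ∧ D) = min(a, b) on (0.38, 0.24) = 0.24
(E ∧ (D ∧ C)) ∨ ((E ∨ C) ∧ (E ∧ D)) = max(a, b) on (0.24, 0.24) = 0.24

0.24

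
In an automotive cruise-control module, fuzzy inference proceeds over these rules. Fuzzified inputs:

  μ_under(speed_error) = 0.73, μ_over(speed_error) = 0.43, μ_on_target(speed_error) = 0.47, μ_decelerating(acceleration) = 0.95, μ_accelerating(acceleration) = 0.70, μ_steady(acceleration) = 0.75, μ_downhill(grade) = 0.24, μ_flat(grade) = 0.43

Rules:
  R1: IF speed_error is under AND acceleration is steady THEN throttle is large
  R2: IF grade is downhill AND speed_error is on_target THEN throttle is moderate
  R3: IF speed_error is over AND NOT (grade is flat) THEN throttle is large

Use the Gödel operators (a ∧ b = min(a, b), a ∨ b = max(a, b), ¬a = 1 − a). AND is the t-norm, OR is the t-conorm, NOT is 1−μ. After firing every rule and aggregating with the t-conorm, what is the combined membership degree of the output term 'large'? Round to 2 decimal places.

R1: under=0.73, steady=0.75; AND[min(a, b)] → w = 0.73
R2: downhill=0.24, on_target=0.47; AND[min(a, b)] → w = 0.24
R3: over=0.43, ¬flat=1−0.43=0.57; AND[min(a, b)] → w = 0.43
Rules with consequent 'large': {R1, R3} → strengths 0.73, 0.43
Aggregate via t-conorm [max(a, b)]: 0.73

0.73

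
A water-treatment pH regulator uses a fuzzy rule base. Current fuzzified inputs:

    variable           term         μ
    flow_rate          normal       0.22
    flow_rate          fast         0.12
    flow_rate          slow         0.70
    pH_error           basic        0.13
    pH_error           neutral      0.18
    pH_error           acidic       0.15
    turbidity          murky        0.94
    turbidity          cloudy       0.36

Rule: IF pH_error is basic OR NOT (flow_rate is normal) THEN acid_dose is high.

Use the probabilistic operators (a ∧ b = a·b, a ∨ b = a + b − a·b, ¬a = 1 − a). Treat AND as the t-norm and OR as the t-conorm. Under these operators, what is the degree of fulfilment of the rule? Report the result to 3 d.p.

firing strength: basic=0.13, ¬normal=1−0.22=0.78; OR[a + b − a·b] → w = 0.8086

0.809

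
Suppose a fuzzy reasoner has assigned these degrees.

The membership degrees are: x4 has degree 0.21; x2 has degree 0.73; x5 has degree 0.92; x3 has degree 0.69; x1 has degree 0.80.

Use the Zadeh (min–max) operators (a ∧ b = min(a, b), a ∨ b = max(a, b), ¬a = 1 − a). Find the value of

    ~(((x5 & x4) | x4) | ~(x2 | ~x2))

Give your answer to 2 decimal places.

x5 & x4 = min(a, b) on (0.92, 0.21) = 0.21
(x5 & x4) | x4 = max(a, b) on (0.21, 0.21) = 0.21
~x2 = 1 − 0.73 = 0.27
x2 | ~x2 = max(a, b) on (0.73, 0.27) = 0.73
~(x2 | ~x2) = 1 − 0.73 = 0.27
((x5 & x4) | x4) | ~(x2 | ~x2) = max(a, b) on (0.21, 0.27) = 0.27
~(((x5 & x4) | x4) | ~(x2 | ~x2)) = 1 − 0.27 = 0.73

0.73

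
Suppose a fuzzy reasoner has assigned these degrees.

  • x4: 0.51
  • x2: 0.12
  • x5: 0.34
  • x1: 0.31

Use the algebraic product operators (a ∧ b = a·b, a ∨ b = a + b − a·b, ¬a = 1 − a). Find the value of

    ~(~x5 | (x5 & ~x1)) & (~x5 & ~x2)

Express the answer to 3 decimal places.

~x5 = 1 − 0.3400 = 0.6600
~x1 = 1 − 0.3100 = 0.6900
x5 & ~x1 = a·b on (0.3400, 0.6900) = 0.2346
~x5 | (x5 & ~x1) = a + b − a·b on (0.6600, 0.2346) = 0.7398
~(~x5 | (x5 & ~x1)) = 1 − 0.7398 = 0.2602
~x5 = 1 − 0.3400 = 0.6600
~x2 = 1 − 0.1200 = 0.8800
~x5 & ~x2 = a·b on (0.6600, 0.8800) = 0.5808
~(~x5 | (x5 & ~x1)) & (~x5 & ~x2) = a·b on (0.2602, 0.5808) = 0.1511

0.151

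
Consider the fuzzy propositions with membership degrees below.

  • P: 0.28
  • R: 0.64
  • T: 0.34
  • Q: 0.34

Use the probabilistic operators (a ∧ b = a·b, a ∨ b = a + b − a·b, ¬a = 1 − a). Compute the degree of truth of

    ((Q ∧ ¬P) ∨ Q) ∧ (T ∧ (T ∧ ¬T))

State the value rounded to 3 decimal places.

0.038

¬P = 1 − 0.2800 = 0.7200
Q ∧ ¬P = a·b on (0.3400, 0.7200) = 0.2448
(Q ∧ ¬P) ∨ Q = a + b − a·b on (0.2448, 0.3400) = 0.5016
¬T = 1 − 0.3400 = 0.6600
T ∧ ¬T = a·b on (0.3400, 0.6600) = 0.2244
T ∧ (T ∧ ¬T) = a·b on (0.3400, 0.2244) = 0.0763
((Q ∧ ¬P) ∨ Q) ∧ (T ∧ (T ∧ ¬T)) = a·b on (0.5016, 0.0763) = 0.0383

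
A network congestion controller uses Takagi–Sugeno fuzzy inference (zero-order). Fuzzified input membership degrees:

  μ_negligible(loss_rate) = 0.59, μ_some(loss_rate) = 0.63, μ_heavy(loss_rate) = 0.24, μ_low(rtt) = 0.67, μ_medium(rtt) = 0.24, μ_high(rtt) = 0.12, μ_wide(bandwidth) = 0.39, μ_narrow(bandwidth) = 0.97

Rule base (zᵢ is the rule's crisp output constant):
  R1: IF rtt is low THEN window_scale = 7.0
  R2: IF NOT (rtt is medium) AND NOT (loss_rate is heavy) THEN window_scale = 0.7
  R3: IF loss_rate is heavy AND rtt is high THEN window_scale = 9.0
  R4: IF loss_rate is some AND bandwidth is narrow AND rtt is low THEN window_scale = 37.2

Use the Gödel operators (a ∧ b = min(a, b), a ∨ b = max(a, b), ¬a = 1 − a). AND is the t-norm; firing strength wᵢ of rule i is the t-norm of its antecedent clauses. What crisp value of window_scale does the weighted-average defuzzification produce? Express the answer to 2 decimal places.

R1 (z=7.0): low=0.67 → w = 0.67
R2 (z=0.7): ¬medium=1−0.24=0.76, ¬heavy=1−0.24=0.76; AND[min(a, b)] → w = 0.76
R3 (z=9.0): heavy=0.24, high=0.12; AND[min(a, b)] → w = 0.12
R4 (z=37.2): some=0.63, narrow=0.97, low=0.67; AND[min(a, b)] → w = 0.63
Weighted average = (0.67·7.0 + 0.76·0.7 + 0.12·9.0 + 0.63·37.2) / (0.67 + 0.76 + 0.12 + 0.63)
  = 29.7380 / 2.1800 = 13.64

13.64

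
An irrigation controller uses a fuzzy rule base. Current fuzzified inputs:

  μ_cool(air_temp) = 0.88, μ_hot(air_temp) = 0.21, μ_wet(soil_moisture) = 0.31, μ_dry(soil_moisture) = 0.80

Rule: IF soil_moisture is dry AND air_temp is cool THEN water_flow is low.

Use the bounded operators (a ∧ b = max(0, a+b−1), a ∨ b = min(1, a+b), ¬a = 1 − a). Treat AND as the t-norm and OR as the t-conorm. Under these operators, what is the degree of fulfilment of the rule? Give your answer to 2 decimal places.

0.68

firing strength: dry=0.80, cool=0.88; AND[max(0, a+b−1)] → w = 0.68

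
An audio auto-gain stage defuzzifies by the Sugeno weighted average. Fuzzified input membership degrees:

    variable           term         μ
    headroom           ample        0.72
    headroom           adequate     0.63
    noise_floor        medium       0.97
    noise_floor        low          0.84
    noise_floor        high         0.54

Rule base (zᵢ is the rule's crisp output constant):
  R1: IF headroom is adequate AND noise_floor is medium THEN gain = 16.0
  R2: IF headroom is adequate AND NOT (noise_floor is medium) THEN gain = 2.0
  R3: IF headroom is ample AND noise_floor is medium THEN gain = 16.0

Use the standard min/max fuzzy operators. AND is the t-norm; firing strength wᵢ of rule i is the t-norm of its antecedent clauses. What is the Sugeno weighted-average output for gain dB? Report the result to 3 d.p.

15.696

R1 (z=16.0): adequate=0.63, medium=0.97; AND[min(a, b)] → w = 0.63
R2 (z=2.0): adequate=0.63, ¬medium=1−0.97=0.03; AND[min(a, b)] → w = 0.03
R3 (z=16.0): ample=0.72, medium=0.97; AND[min(a, b)] → w = 0.72
Weighted average = (0.63·16.0 + 0.03·2.0 + 0.72·16.0) / (0.63 + 0.03 + 0.72)
  = 21.6600 / 1.3800 = 15.696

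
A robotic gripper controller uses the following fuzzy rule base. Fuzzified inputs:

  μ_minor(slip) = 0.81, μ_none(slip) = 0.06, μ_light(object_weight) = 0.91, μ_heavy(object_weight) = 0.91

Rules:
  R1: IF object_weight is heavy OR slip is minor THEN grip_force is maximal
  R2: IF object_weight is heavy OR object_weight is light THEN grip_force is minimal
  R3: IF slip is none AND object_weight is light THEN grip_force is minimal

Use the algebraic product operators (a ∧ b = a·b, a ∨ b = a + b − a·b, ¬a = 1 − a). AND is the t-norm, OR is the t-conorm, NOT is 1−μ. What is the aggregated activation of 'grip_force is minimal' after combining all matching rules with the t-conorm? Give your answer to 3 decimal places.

R1: heavy=0.91, minor=0.81; OR[a + b − a·b] → w = 0.9829
R2: heavy=0.91, light=0.91; OR[a + b − a·b] → w = 0.9919
R3: none=0.06, light=0.91; AND[a·b] → w = 0.0546
Rules with consequent 'minimal': {R2, R3} → strengths 0.9919, 0.0546
Aggregate via t-conorm [a + b − a·b]: 0.9923

0.992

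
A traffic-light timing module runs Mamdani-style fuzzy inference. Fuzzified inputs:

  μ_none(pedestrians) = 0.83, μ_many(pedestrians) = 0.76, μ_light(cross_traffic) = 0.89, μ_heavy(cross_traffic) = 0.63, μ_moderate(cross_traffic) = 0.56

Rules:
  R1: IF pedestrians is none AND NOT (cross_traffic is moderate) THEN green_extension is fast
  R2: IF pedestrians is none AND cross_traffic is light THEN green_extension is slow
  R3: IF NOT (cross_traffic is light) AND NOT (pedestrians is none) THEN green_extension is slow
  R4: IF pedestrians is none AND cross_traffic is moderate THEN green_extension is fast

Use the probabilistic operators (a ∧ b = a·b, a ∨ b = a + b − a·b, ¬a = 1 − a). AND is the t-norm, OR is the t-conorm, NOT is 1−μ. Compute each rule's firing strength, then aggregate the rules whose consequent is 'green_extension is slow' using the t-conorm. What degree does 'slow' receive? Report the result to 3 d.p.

R1: none=0.83, ¬moderate=1−0.56=0.44; AND[a·b] → w = 0.3652
R2: none=0.83, light=0.89; AND[a·b] → w = 0.7387
R3: ¬light=1−0.89=0.11, ¬none=1−0.83=0.17; AND[a·b] → w = 0.0187
R4: none=0.83, moderate=0.56; AND[a·b] → w = 0.4648
Rules with consequent 'slow': {R2, R3} → strengths 0.7387, 0.0187
Aggregate via t-conorm [a + b − a·b]: 0.7436

0.744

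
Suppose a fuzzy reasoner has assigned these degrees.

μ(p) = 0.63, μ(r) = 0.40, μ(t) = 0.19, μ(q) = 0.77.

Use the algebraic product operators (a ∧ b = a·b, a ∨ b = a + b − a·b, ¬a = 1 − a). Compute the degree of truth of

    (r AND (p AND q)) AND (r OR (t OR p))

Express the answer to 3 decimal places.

0.159

p AND q = a·b on (0.6300, 0.7700) = 0.4851
r AND (p AND q) = a·b on (0.4000, 0.4851) = 0.1940
t OR p = a + b − a·b on (0.1900, 0.6300) = 0.7003
r OR (t OR p) = a + b − a·b on (0.4000, 0.7003) = 0.8202
(r AND (p AND q)) AND (r OR (t OR p)) = a·b on (0.1940, 0.8202) = 0.1591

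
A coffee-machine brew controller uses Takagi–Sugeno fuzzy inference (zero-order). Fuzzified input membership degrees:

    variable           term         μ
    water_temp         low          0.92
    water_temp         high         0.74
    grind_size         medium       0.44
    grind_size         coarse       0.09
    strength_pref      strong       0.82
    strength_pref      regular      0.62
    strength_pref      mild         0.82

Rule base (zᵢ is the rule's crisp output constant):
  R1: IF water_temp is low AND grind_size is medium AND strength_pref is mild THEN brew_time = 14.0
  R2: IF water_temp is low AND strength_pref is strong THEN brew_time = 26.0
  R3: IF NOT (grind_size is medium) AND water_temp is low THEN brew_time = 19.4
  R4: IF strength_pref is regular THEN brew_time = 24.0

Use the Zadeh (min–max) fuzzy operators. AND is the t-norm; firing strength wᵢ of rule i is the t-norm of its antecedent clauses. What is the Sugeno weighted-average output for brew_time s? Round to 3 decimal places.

R1 (z=14.0): low=0.92, medium=0.44, mild=0.82; AND[min(a, b)] → w = 0.44
R2 (z=26.0): low=0.92, strong=0.82; AND[min(a, b)] → w = 0.82
R3 (z=19.4): ¬medium=1−0.44=0.56, low=0.92; AND[min(a, b)] → w = 0.56
R4 (z=24.0): regular=0.62 → w = 0.62
Weighted average = (0.44·14.0 + 0.82·26.0 + 0.56·19.4 + 0.62·24.0) / (0.44 + 0.82 + 0.56 + 0.62)
  = 53.2240 / 2.4400 = 21.813

21.813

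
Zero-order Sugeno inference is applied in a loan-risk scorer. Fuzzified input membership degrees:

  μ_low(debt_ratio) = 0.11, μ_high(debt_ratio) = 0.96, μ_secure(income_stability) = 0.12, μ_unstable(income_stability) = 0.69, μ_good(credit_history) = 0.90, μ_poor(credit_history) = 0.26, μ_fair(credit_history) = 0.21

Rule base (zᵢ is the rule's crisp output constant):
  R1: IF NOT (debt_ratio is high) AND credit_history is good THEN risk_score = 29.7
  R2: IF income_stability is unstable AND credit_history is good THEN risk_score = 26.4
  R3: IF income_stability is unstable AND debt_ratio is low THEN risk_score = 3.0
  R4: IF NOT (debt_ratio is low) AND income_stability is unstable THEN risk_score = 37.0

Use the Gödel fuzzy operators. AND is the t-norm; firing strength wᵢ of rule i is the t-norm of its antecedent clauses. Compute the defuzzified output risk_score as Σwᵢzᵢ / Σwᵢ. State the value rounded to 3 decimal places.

29.584

R1 (z=29.7): ¬high=1−0.96=0.04, good=0.90; AND[min(a, b)] → w = 0.04
R2 (z=26.4): unstable=0.69, good=0.90; AND[min(a, b)] → w = 0.69
R3 (z=3.0): unstable=0.69, low=0.11; AND[min(a, b)] → w = 0.11
R4 (z=37.0): ¬low=1−0.11=0.89, unstable=0.69; AND[min(a, b)] → w = 0.69
Weighted average = (0.04·29.7 + 0.69·26.4 + 0.11·3.0 + 0.69·37.0) / (0.04 + 0.69 + 0.11 + 0.69)
  = 45.2640 / 1.5300 = 29.584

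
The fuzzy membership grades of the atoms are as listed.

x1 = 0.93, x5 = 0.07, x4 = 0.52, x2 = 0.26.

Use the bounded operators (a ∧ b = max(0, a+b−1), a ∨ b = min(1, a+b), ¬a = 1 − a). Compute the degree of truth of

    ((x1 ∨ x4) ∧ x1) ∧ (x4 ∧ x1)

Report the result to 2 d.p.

0.38

x1 ∨ x4 = min(1, a+b) on (0.93, 0.52) = 1.00
(x1 ∨ x4) ∧ x1 = max(0, a+b−1) on (1.00, 0.93) = 0.93
x4 ∧ x1 = max(0, a+b−1) on (0.52, 0.93) = 0.45
((x1 ∨ x4) ∧ x1) ∧ (x4 ∧ x1) = max(0, a+b−1) on (0.93, 0.45) = 0.38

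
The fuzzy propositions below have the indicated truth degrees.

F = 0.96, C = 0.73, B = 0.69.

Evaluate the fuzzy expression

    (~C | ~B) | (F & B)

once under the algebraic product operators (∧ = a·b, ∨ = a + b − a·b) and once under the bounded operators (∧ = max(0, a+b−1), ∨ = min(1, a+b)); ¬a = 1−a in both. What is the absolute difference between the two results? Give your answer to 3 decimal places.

Under algebraic product:
  ~C = 1 − 0.7300 = 0.2700
  ~B = 1 − 0.6900 = 0.3100
  ~C | ~B = a + b − a·b on (0.2700, 0.3100) = 0.4963
  F & B = a·b on (0.9600, 0.6900) = 0.6624
  (~C | ~B) | (F & B) = a + b − a·b on (0.4963, 0.6624) = 0.8300
  → value = 0.8300
Under bounded:
  ~C = 1 − 0.73 = 0.27
  ~B = 1 − 0.69 = 0.31
  ~C | ~B = min(1, a+b) on (0.27, 0.31) = 0.58
  F & B = max(0, a+b−1) on (0.96, 0.69) = 0.65
  (~C | ~B) | (F & B) = min(1, a+b) on (0.58, 0.65) = 1.00
  → value = 1.0000
|0.8300 − 1.0000| = 0.170

0.170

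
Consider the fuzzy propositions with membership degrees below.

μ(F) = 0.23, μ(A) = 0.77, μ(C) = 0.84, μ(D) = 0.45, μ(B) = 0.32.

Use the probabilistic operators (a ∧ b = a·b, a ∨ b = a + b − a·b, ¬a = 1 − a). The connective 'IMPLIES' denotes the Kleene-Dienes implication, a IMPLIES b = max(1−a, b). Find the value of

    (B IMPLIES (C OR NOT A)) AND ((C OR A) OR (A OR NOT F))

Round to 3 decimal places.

0.875

NOT A = 1 − 0.7700 = 0.2300
C OR NOT A = a + b − a·b on (0.8400, 0.2300) = 0.8768
B IMPLIES (C OR NOT A)  [Kleene-Dienes: max(1−a, b)] with a=0.3200, b=0.8768 → 0.8768
C OR A = a + b − a·b on (0.8400, 0.7700) = 0.9632
NOT F = 1 − 0.2300 = 0.7700
A OR NOT F = a + b − a·b on (0.7700, 0.7700) = 0.9471
(C OR A) OR (A OR NOT F) = a + b − a·b on (0.9632, 0.9471) = 0.9981
(B IMPLIES (C OR NOT A)) AND ((C OR A) OR (A OR NOT F)) = a·b on (0.8768, 0.9981) = 0.8751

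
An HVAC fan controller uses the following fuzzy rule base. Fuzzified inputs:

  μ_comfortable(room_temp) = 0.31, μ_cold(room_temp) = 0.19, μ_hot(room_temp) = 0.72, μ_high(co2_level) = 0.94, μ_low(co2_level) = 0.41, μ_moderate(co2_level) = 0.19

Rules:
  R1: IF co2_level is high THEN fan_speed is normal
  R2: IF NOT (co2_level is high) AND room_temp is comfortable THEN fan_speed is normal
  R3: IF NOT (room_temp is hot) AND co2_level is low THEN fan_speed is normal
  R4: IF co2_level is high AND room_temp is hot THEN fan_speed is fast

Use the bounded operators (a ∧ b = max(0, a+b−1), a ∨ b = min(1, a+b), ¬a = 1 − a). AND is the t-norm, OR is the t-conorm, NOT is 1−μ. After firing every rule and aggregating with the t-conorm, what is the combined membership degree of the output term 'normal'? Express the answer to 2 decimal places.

0.94

R1: high=0.94 → w = 0.94
R2: ¬high=1−0.94=0.06, comfortable=0.31; AND[max(0, a+b−1)] → w = 0.00
R3: ¬hot=1−0.72=0.28, low=0.41; AND[max(0, a+b−1)] → w = 0.00
R4: high=0.94, hot=0.72; AND[max(0, a+b−1)] → w = 0.66
Rules with consequent 'normal': {R1, R2, R3} → strengths 0.94, 0.00, 0.00
Aggregate via t-conorm [min(1, a+b)]: 0.94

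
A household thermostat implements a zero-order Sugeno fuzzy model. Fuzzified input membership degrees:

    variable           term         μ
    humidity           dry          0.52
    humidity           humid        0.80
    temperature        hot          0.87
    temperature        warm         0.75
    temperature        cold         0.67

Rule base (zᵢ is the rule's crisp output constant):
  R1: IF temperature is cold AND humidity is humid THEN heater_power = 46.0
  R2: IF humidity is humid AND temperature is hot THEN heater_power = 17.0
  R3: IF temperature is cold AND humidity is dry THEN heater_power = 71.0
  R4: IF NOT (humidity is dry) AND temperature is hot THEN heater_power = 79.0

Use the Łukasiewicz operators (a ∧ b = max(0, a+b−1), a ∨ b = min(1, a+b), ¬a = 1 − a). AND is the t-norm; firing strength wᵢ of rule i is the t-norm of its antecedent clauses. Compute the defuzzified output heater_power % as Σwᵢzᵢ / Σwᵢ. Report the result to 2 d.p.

44.14

R1 (z=46.0): cold=0.67, humid=0.80; AND[max(0, a+b−1)] → w = 0.47
R2 (z=17.0): humid=0.80, hot=0.87; AND[max(0, a+b−1)] → w = 0.67
R3 (z=71.0): cold=0.67, dry=0.52; AND[max(0, a+b−1)] → w = 0.19
R4 (z=79.0): ¬dry=1−0.52=0.48, hot=0.87; AND[max(0, a+b−1)] → w = 0.35
Weighted average = (0.47·46.0 + 0.67·17.0 + 0.19·71.0 + 0.35·79.0) / (0.47 + 0.67 + 0.19 + 0.35)
  = 74.1500 / 1.6800 = 44.14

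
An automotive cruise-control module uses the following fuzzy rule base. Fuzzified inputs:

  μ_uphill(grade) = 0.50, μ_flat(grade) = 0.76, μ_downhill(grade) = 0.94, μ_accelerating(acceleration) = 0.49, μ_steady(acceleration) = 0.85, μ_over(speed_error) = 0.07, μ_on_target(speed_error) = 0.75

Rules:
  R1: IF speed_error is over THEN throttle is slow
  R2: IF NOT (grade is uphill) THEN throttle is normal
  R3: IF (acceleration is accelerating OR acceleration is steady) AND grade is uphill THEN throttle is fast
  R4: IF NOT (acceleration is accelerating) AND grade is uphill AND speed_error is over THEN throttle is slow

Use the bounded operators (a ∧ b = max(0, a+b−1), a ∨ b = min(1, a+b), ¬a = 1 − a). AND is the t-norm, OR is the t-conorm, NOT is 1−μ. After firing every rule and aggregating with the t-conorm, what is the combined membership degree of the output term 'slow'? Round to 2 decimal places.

R1: over=0.07 → w = 0.07
R2: ¬uphill=1−0.50=0.50 → w = 0.50
R3: (accelerating=0.49 OR steady=0.85) = 1.00; AND[max(0, a+b−1)] with uphill=0.50 → w = 0.50
R4: ¬accelerating=1−0.49=0.51, uphill=0.50, over=0.07; AND[max(0, a+b−1)] → w = 0.00
Rules with consequent 'slow': {R1, R4} → strengths 0.07, 0.00
Aggregate via t-conorm [min(1, a+b)]: 0.07

0.07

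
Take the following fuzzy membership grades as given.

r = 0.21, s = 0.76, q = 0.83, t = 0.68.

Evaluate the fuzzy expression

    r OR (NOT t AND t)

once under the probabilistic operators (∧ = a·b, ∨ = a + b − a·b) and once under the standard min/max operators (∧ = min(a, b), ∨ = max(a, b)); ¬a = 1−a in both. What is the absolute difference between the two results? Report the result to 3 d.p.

0.062

Under probabilistic:
  NOT t = 1 − 0.6800 = 0.3200
  NOT t AND t = a·b on (0.3200, 0.6800) = 0.2176
  r OR (NOT t AND t) = a + b − a·b on (0.2100, 0.2176) = 0.3819
  → value = 0.3819
Under standard min/max:
  NOT t = 1 − 0.68 = 0.32
  NOT t AND t = min(a, b) on (0.32, 0.68) = 0.32
  r OR (NOT t AND t) = max(a, b) on (0.21, 0.32) = 0.32
  → value = 0.3200
|0.3819 − 0.3200| = 0.062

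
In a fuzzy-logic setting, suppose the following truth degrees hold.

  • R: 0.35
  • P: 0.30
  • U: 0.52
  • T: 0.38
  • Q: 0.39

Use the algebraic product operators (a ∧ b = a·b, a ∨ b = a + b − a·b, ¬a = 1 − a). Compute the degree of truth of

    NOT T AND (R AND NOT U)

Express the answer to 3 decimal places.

NOT T = 1 − 0.3800 = 0.6200
NOT U = 1 − 0.5200 = 0.4800
R AND NOT U = a·b on (0.3500, 0.4800) = 0.1680
NOT T AND (R AND NOT U) = a·b on (0.6200, 0.1680) = 0.1042

0.104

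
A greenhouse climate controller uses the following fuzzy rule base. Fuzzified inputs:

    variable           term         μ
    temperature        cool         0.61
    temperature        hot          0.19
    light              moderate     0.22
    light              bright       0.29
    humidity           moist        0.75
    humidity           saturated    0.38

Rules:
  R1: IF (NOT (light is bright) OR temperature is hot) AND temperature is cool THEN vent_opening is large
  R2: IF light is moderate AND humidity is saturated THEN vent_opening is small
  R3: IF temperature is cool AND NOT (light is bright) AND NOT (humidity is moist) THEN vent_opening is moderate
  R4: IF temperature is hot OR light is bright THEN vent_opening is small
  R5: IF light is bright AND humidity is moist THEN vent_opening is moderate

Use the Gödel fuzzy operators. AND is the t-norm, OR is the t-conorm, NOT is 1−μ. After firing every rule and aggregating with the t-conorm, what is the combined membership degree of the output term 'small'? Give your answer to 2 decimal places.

0.29

R1: (¬bright=1−0.29=0.71 OR hot=0.19) = 0.71; AND[min(a, b)] with cool=0.61 → w = 0.61
R2: moderate=0.22, saturated=0.38; AND[min(a, b)] → w = 0.22
R3: cool=0.61, ¬bright=1−0.29=0.71, ¬moist=1−0.75=0.25; AND[min(a, b)] → w = 0.25
R4: hot=0.19, bright=0.29; OR[max(a, b)] → w = 0.29
R5: bright=0.29, moist=0.75; AND[min(a, b)] → w = 0.29
Rules with consequent 'small': {R2, R4} → strengths 0.22, 0.29
Aggregate via t-conorm [max(a, b)]: 0.29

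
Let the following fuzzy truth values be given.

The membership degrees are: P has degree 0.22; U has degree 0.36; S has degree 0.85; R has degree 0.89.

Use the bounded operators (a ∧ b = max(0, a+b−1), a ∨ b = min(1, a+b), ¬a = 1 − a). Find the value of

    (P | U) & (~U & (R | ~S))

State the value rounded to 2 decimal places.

0.22

P | U = min(1, a+b) on (0.22, 0.36) = 0.58
~U = 1 − 0.36 = 0.64
~S = 1 − 0.85 = 0.15
R | ~S = min(1, a+b) on (0.89, 0.15) = 1.00
~U & (R | ~S) = max(0, a+b−1) on (0.64, 1.00) = 0.64
(P | U) & (~U & (R | ~S)) = max(0, a+b−1) on (0.58, 0.64) = 0.22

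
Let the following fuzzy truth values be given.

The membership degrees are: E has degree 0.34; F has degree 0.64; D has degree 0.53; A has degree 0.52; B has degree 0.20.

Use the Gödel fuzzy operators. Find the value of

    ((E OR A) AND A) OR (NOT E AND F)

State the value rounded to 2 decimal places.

0.64

E OR A = max(a, b) on (0.34, 0.52) = 0.52
(E OR A) AND A = min(a, b) on (0.52, 0.52) = 0.52
NOT E = 1 − 0.34 = 0.66
NOT E AND F = min(a, b) on (0.66, 0.64) = 0.64
((E OR A) AND A) OR (NOT E AND F) = max(a, b) on (0.52, 0.64) = 0.64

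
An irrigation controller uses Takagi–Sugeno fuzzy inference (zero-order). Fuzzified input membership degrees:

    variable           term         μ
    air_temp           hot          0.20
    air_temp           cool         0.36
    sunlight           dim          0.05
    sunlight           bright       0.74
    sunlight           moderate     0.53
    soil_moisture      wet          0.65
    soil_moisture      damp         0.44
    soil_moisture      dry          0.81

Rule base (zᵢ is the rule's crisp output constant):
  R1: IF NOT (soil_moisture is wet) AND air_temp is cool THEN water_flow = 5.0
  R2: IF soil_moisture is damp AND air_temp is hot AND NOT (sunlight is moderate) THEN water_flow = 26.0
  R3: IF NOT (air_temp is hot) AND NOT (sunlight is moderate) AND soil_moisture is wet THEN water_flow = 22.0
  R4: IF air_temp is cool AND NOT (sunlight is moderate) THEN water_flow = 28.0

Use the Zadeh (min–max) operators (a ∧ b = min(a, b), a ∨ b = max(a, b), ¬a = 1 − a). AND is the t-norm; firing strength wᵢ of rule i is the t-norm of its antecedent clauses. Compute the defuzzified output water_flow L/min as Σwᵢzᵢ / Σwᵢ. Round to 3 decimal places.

R1 (z=5.0): ¬wet=1−0.65=0.35, cool=0.36; AND[min(a, b)] → w = 0.35
R2 (z=26.0): damp=0.44, hot=0.20, ¬moderate=1−0.53=0.47; AND[min(a, b)] → w = 0.20
R3 (z=22.0): ¬hot=1−0.20=0.80, ¬moderate=1−0.53=0.47, wet=0.65; AND[min(a, b)] → w = 0.47
R4 (z=28.0): cool=0.36, ¬moderate=1−0.53=0.47; AND[min(a, b)] → w = 0.36
Weighted average = (0.35·5.0 + 0.20·26.0 + 0.47·22.0 + 0.36·28.0) / (0.35 + 0.20 + 0.47 + 0.36)
  = 27.3700 / 1.3800 = 19.833

19.833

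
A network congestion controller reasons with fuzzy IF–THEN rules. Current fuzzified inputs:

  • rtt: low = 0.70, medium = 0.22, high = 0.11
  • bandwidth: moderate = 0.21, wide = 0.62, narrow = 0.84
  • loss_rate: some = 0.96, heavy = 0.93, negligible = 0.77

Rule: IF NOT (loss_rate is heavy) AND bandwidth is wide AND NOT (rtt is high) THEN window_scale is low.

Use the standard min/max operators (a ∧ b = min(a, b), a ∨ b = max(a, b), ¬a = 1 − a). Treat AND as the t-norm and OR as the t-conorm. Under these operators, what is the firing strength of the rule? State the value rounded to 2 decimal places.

firing strength: ¬heavy=1−0.93=0.07, wide=0.62, ¬high=1−0.11=0.89; AND[min(a, b)] → w = 0.07

0.07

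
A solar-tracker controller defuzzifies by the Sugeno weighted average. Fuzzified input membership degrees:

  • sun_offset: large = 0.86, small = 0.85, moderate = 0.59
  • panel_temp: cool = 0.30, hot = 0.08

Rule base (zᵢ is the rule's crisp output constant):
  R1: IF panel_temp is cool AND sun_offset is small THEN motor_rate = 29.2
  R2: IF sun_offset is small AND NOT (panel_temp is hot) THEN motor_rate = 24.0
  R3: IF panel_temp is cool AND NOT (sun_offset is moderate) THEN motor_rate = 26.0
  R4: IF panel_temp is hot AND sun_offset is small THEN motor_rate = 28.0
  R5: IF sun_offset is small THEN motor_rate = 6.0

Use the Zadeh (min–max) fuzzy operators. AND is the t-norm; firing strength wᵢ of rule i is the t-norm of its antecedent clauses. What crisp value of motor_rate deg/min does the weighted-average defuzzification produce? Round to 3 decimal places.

R1 (z=29.2): cool=0.30, small=0.85; AND[min(a, b)] → w = 0.30
R2 (z=24.0): small=0.85, ¬hot=1−0.08=0.92; AND[min(a, b)] → w = 0.85
R3 (z=26.0): cool=0.30, ¬moderate=1−0.59=0.41; AND[min(a, b)] → w = 0.30
R4 (z=28.0): hot=0.08, small=0.85; AND[min(a, b)] → w = 0.08
R5 (z=6.0): small=0.85 → w = 0.85
Weighted average = (0.30·29.2 + 0.85·24.0 + 0.30·26.0 + 0.08·28.0 + 0.85·6.0) / (0.30 + 0.85 + 0.30 + 0.08 + 0.85)
  = 44.3000 / 2.3800 = 18.613

18.613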